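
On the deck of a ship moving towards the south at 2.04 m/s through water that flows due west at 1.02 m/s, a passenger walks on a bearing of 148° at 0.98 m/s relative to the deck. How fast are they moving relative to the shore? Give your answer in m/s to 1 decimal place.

In east/north components (m/s): passenger relative to ship = (0.519, -0.831); ship relative to water = (0.000, -2.040); water relative to ground = (-1.020, 0.000).
Sum = (-0.501, -2.871) m/s.
Speed = |(-0.501, -2.871)| = 2.914 m/s.

2.9 m/s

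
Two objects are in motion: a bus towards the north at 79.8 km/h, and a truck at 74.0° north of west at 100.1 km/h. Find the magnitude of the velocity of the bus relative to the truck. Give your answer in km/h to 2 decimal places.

Taking east as x and north as y: bus velocity = (0.000, 79.800) km/h; truck velocity = (-27.591, 96.222) km/h.
Velocity of bus relative to truck = (0.000, 79.800) − (-27.591, 96.222) = (27.591, -16.422) km/h.
Magnitude = |(27.591, -16.422)| = 32.109 km/h.

32.11 km/h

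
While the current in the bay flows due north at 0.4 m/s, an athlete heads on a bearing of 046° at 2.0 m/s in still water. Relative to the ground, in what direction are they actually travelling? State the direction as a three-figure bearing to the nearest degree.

Taking east as x and north as y: velocity relative to the water = (1.439, 1.389) m/s; the water relative to ground = (0.000, 0.400) m/s.
Velocity relative to ground = (1.439, 1.389) + (0.000, 0.400) = (1.439, 1.789) m/s.
Bearing = atan2(1.44, 1.79) = 38.80° clockwise from north.

039°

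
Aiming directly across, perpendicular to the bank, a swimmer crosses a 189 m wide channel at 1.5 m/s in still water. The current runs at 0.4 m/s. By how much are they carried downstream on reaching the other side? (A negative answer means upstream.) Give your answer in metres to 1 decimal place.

Perpendicular speed = 1.500 m/s; crossing time = 189 / 1.500 = 126.000 s.
Net downstream speed = 0.400 m/s.
Drift = 0.400 × 126.000 = 50.400 m (downstream).

50.4 m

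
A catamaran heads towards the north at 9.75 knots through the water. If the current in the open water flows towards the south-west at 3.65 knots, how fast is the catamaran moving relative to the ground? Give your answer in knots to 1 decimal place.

Taking east as x and north as y: velocity relative to the water = (0.000, 9.750) knots; the water relative to ground = (-2.581, -2.581) knots.
Velocity relative to ground = (0.000, 9.750) + (-2.581, -2.581) = (-2.581, 7.169) knots.
Speed = |(-2.581, 7.169)| = 7.619 knots.

7.6 knots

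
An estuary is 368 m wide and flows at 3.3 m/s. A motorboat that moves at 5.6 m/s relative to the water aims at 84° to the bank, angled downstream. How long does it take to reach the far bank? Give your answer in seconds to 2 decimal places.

66.08 s

The component of the motorboat's velocity perpendicular to the bank is 5.6 × sin 84° = 5.569 m/s.
Only the cross-stream component determines the crossing time; the current contributes nothing perpendicular to the bank.
Time = 368 / 5.569 = 66.076 s.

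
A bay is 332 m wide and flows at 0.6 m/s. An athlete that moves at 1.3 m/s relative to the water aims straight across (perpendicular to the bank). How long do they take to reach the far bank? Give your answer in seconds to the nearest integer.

The component of the athlete's velocity perpendicular to the bank is 1.3 m/s.
The current is parallel to the bank, so it does not affect the crossing time.
Time = 332 / 1.300 = 255.385 s.

255 s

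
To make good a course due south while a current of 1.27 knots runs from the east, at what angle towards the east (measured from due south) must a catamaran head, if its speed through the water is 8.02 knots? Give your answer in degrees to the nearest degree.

9°

The current pushes perpendicular to the desired track; the heading must have a component into the current equal to 1.27 knots: 8.02 sin θ = 1.27.
sin θ = 0.1584, so θ = 9.111°.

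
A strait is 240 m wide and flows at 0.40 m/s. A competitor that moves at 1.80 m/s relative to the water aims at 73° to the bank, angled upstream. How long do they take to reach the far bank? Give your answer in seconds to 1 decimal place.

139.4 s

The component of the competitor's velocity perpendicular to the bank is 1.80 × sin 73° = 1.721 m/s.
The current is parallel to the bank, so it does not affect the crossing time.
Time = 240 / 1.721 = 139.426 s.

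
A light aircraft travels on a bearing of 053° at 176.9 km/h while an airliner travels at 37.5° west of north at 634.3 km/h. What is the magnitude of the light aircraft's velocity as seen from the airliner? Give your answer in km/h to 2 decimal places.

659.99 km/h

Taking east as x and north as y: light aircraft velocity = (141.279, 106.461) km/h; airliner velocity = (-386.137, 503.224) km/h.
Velocity of light aircraft relative to airliner = (141.279, 106.461) − (-386.137, 503.224) = (527.416, -396.763) km/h.
Magnitude = |(527.416, -396.763)| = 659.991 km/h.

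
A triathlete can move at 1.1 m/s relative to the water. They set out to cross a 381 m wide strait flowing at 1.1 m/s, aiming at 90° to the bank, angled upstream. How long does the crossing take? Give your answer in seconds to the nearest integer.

The component of the triathlete's velocity perpendicular to the bank is 1.1 m/s.
Only the cross-stream component determines the crossing time; the current contributes nothing perpendicular to the bank.
Time = 381 / 1.100 = 346.364 s.

346 s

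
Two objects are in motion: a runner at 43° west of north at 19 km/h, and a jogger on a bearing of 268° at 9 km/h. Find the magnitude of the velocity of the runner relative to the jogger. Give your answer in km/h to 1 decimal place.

Taking east as x and north as y: runner velocity = (-12.958, 13.896) km/h; jogger velocity = (-8.995, -0.314) km/h.
Velocity of runner relative to jogger = (-12.958, 13.896) − (-8.995, -0.314) = (-3.963, 14.210) km/h.
Magnitude = |(-3.963, 14.210)| = 14.752 km/h.

14.8 km/h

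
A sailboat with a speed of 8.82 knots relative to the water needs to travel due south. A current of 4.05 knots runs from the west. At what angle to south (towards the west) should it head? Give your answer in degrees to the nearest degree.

27°

The current pushes perpendicular to the desired track; the heading must have a component into the current equal to 4.05 knots: 8.82 sin θ = 4.05.
sin θ = 0.4592, so θ = 27.334°.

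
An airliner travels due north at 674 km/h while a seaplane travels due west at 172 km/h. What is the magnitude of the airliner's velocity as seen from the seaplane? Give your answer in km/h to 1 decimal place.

Taking east as x and north as y: airliner velocity = (0.000, 674.000) km/h; seaplane velocity = (-172.000, 0.000) km/h.
Velocity of airliner relative to seaplane = (0.000, 674.000) − (-172.000, 0.000) = (172.000, 674.000) km/h.
Magnitude = |(172.000, 674.000)| = 695.600 km/h.

695.6 km/h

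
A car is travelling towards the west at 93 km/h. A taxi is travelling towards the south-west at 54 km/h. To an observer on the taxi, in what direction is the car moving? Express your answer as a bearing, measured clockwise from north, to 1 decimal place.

Taking east as x and north as y: car velocity = (-93.000, 0.000) km/h; taxi velocity = (-38.184, -38.184) km/h.
Velocity of car relative to taxi = (-93.000, 0.000) − (-38.184, -38.184) = (-54.816, 38.184) km/h.
Bearing = atan2(-54.82, 38.18) = 304.86° clockwise from north.

304.9°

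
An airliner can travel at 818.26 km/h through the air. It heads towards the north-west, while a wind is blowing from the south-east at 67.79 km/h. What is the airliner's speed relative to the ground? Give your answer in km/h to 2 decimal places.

Taking east as x and north as y: velocity relative to the air = (-578.597, 578.597) km/h; the air relative to ground = (-47.935, 47.935) km/h.
Velocity relative to ground = (-578.597, 578.597) + (-47.935, 47.935) = (-626.532, 626.532) km/h.
Speed = |(-626.532, 626.532)| = 886.050 km/h.

886.05 km/h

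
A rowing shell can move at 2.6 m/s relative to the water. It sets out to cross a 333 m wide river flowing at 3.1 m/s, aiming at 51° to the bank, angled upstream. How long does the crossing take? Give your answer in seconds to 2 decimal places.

The component of the rowing shell's velocity perpendicular to the bank is 2.6 × sin 51° = 2.021 m/s.
The current is parallel to the bank, so it does not affect the crossing time.
Time = 333 / 2.021 = 164.804 s.

164.80 s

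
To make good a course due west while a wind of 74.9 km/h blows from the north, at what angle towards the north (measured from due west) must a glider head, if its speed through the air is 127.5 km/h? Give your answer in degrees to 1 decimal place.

36.0°

The wind pushes perpendicular to the desired track; the heading must have a component into the wind equal to 74.9 km/h: 127.5 sin θ = 74.9.
sin θ = 0.5875, so θ = 35.976°.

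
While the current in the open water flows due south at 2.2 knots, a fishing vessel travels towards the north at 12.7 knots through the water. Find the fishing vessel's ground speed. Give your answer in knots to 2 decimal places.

Taking east as x and north as y: velocity relative to the water = (0.000, 12.700) knots; the water relative to ground = (0.000, -2.200) knots.
Velocity relative to ground = (0.000, 12.700) + (0.000, -2.200) = (0.000, 10.500) knots.
Speed = |(0.000, 10.500)| = 10.500 knots.

10.50 knots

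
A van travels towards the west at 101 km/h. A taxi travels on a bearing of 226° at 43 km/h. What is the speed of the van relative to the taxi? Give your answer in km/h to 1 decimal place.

Taking east as x and north as y: van velocity = (-101.000, 0.000) km/h; taxi velocity = (-30.932, -29.870) km/h.
Velocity of van relative to taxi = (-101.000, 0.000) − (-30.932, -29.870) = (-70.068, 29.870) km/h.
Magnitude = |(-70.068, 29.870)| = 76.170 km/h.

76.2 km/h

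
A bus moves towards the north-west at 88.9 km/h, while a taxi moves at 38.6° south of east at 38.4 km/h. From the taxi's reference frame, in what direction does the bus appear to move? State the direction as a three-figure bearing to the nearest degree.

Taking east as x and north as y: bus velocity = (-62.862, 62.862) km/h; taxi velocity = (30.010, -23.957) km/h.
Velocity of bus relative to taxi = (-62.862, 62.862) − (30.010, -23.957) = (-92.872, 86.819) km/h.
Bearing = atan2(-92.87, 86.82) = 313.07° clockwise from north.

313°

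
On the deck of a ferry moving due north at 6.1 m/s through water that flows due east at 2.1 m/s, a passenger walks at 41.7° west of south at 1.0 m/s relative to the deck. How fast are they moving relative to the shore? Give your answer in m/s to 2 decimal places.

In east/north components (m/s): passenger relative to ferry = (-0.665, -0.747); ferry relative to water = (0.000, 6.100); water relative to ground = (2.100, 0.000).
Sum = (1.435, 5.353) m/s.
Speed = |(1.435, 5.353)| = 5.542 m/s.

5.54 m/s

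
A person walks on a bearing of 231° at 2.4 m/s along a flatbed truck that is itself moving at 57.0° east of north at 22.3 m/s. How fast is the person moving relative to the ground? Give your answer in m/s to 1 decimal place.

19.9 m/s

Taking east as x and north as y: flatbed truck velocity = (18.702, 12.145) m/s; person velocity relative to flatbed truck = (-1.865, -1.510) m/s.
Velocity relative to ground = (18.702, 12.145) + (-1.865, -1.510) = (16.837, 10.635) m/s.
Speed = |(16.837, 10.635)| = 19.915 m/s.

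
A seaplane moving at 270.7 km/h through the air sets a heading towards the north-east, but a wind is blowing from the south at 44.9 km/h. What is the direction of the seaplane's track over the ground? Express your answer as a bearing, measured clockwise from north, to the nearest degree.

Taking east as x and north as y: velocity relative to the air = (191.414, 191.414) km/h; the air relative to ground = (0.000, 44.900) km/h.
Velocity relative to ground = (191.414, 191.414) + (0.000, 44.900) = (191.414, 236.314) km/h.
Bearing = atan2(191.41, 236.31) = 39.01° clockwise from north.

039°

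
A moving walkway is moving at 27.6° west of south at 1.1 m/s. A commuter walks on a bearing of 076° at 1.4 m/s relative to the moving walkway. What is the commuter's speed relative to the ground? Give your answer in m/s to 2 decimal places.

1.06 m/s

Taking east as x and north as y: moving walkway velocity = (-0.510, -0.975) m/s; commuter velocity relative to moving walkway = (1.358, 0.339) m/s.
Velocity relative to ground = (-0.510, -0.975) + (1.358, 0.339) = (0.849, -0.636) m/s.
Speed = |(0.849, -0.636)| = 1.061 m/s.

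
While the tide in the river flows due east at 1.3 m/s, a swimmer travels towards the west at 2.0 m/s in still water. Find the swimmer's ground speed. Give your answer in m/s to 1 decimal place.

0.7 m/s

Taking east as x and north as y: velocity relative to the water = (-2.000, 0.000) m/s; the water relative to ground = (1.300, 0.000) m/s.
Velocity relative to ground = (-2.000, 0.000) + (1.300, 0.000) = (-0.700, 0.000) m/s.
Speed = |(-0.700, 0.000)| = 0.700 m/s.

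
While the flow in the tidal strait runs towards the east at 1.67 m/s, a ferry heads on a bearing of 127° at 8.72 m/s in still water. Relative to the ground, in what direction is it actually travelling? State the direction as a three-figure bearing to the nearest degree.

Taking east as x and north as y: velocity relative to the water = (6.964, -5.248) m/s; the water relative to ground = (1.670, 0.000) m/s.
Velocity relative to ground = (6.964, -5.248) + (1.670, 0.000) = (8.634, -5.248) m/s.
Bearing = atan2(8.63, -5.25) = 121.29° clockwise from north.

121°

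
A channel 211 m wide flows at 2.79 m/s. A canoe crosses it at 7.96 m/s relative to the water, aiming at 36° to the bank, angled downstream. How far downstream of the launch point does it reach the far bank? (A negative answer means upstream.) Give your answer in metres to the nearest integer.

Perpendicular speed = 4.679 m/s; crossing time = 211 / 4.679 = 45.097 s.
Net downstream speed = 9.230 m/s.
Drift = 9.230 × 45.097 = 416.238 m (downstream).

416 m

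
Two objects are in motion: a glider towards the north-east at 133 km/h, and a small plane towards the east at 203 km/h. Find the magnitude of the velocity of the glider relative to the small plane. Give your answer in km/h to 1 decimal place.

Taking east as x and north as y: glider velocity = (94.045, 94.045) km/h; small plane velocity = (203.000, 0.000) km/h.
Velocity of glider relative to small plane = (94.045, 94.045) − (203.000, 0.000) = (-108.955, 94.045) km/h.
Magnitude = |(-108.955, 94.045)| = 143.929 km/h.

143.9 km/h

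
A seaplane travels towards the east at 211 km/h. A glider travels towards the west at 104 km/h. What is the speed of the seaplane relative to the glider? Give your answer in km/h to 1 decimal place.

315.0 km/h

Taking east as x and north as y: seaplane velocity = (211.000, 0.000) km/h; glider velocity = (-104.000, 0.000) km/h.
Velocity of seaplane relative to glider = (211.000, 0.000) − (-104.000, 0.000) = (315.000, 0.000) km/h.
Magnitude = |(315.000, 0.000)| = 315.000 km/h.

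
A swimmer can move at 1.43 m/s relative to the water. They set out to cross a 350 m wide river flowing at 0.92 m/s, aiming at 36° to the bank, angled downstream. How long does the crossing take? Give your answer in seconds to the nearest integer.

The component of the swimmer's velocity perpendicular to the bank is 1.43 × sin 36° = 0.841 m/s.
The current is parallel to the bank, so it does not affect the crossing time.
Time = 350 / 0.841 = 416.402 s.

416 s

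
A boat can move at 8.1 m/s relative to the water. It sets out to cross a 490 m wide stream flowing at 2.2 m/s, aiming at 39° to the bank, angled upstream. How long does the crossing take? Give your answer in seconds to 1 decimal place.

The component of the boat's velocity perpendicular to the bank is 8.1 × sin 39° = 5.097 m/s.
The current is parallel to the bank, so it does not affect the crossing time.
Time = 490 / 5.097 = 96.126 s.

96.1 s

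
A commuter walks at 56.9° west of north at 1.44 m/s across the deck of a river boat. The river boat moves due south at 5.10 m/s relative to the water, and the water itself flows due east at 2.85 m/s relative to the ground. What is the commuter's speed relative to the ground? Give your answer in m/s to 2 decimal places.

4.62 m/s

In east/north components (m/s): commuter relative to river boat = (-1.206, 0.786); river boat relative to water = (0.000, -5.100); water relative to ground = (2.850, 0.000).
Sum = (1.644, -4.314) m/s.
Speed = |(1.644, -4.314)| = 4.616 m/s.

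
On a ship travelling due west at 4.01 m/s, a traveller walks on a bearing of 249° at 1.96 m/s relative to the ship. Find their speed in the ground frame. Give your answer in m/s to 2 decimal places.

Taking east as x and north as y: ship velocity = (-4.010, 0.000) m/s; traveller velocity relative to ship = (-1.830, -0.702) m/s.
Velocity relative to ground = (-4.010, 0.000) + (-1.830, -0.702) = (-5.840, -0.702) m/s.
Speed = |(-5.840, -0.702)| = 5.882 m/s.

5.88 m/s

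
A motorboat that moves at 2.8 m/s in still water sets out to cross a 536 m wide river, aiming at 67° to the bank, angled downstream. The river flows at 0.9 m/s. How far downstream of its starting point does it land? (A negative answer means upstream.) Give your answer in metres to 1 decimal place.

Perpendicular speed = 2.577 m/s; crossing time = 536 / 2.577 = 207.960 s.
Net downstream speed = 1.994 m/s.
Drift = 1.994 × 207.960 = 414.683 m (downstream).

414.7 m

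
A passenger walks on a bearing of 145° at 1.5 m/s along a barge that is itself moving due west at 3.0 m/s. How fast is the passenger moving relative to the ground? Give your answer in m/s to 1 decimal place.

2.5 m/s

Taking east as x and north as y: barge velocity = (-3.000, 0.000) m/s; passenger velocity relative to barge = (0.860, -1.229) m/s.
Velocity relative to ground = (-3.000, 0.000) + (0.860, -1.229) = (-2.140, -1.229) m/s.
Speed = |(-2.140, -1.229)| = 2.467 m/s.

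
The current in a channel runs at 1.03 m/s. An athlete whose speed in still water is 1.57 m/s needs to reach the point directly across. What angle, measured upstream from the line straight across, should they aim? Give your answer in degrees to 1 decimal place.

41.0°

To cancel the current, the upstream component of the athlete's velocity must equal the flow: 1.57 sin θ = 1.03.
sin θ = 1.03 / 1.57 = 0.6561.
θ = arcsin(0.6561) = 40.999°.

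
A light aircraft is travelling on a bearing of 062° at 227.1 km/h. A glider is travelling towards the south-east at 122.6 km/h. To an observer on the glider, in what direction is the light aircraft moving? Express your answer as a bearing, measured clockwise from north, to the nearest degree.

Taking east as x and north as y: light aircraft velocity = (200.517, 106.617) km/h; glider velocity = (86.691, -86.691) km/h.
Velocity of light aircraft relative to glider = (200.517, 106.617) − (86.691, -86.691) = (113.826, 193.308) km/h.
Bearing = atan2(113.83, 193.31) = 30.49° clockwise from north.

030°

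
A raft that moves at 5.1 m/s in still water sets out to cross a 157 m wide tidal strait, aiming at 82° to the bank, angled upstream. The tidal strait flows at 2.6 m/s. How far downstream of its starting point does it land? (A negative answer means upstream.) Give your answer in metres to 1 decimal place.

58.8 m

Perpendicular speed = 5.050 m/s; crossing time = 157 / 5.050 = 31.087 s.
Net downstream speed = 1.890 m/s.
Drift = 1.890 × 31.087 = 58.761 m (downstream).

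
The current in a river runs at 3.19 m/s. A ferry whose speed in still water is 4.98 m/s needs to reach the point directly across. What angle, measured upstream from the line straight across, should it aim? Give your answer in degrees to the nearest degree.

40°

To cancel the current, the upstream component of the ferry's velocity must equal the flow: 4.98 sin θ = 3.19.
sin θ = 3.19 / 4.98 = 0.6406.
θ = arcsin(0.6406) = 39.834°.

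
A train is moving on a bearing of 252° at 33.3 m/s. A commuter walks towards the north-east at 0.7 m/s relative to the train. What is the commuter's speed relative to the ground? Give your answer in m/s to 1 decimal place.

Taking east as x and north as y: train velocity = (-31.670, -10.290) m/s; commuter velocity relative to train = (0.495, 0.495) m/s.
Velocity relative to ground = (-31.670, -10.290) + (0.495, 0.495) = (-31.175, -9.795) m/s.
Speed = |(-31.175, -9.795)| = 32.678 m/s.

32.7 m/s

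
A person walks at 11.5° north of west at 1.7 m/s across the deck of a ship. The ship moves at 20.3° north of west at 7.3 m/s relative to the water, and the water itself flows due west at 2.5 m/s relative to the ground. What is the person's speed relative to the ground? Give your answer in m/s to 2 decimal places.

11.38 m/s

In east/north components (m/s): person relative to ship = (-1.666, 0.339); ship relative to water = (-6.847, 2.533); water relative to ground = (-2.500, 0.000).
Sum = (-11.012, 2.872) m/s.
Speed = |(-11.012, 2.872)| = 11.381 m/s.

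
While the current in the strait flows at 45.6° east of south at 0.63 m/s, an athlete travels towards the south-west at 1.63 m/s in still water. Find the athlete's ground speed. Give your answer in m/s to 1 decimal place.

1.7 m/s

Taking east as x and north as y: velocity relative to the water = (-1.153, -1.153) m/s; the water relative to ground = (0.450, -0.441) m/s.
Velocity relative to ground = (-1.153, -1.153) + (0.450, -0.441) = (-0.702, -1.593) m/s.
Speed = |(-0.702, -1.593)| = 1.741 m/s.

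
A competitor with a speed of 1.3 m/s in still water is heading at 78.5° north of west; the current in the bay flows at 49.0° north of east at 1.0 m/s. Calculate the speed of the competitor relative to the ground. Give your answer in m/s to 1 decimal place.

2.1 m/s

Taking east as x and north as y: velocity relative to the water = (-0.259, 1.274) m/s; the water relative to ground = (0.656, 0.755) m/s.
Velocity relative to ground = (-0.259, 1.274) + (0.656, 0.755) = (0.397, 2.029) m/s.
Speed = |(0.397, 2.029)| = 2.067 m/s.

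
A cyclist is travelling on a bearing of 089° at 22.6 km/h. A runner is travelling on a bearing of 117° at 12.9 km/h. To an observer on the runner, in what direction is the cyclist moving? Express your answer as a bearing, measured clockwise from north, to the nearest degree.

061°

Taking east as x and north as y: cyclist velocity = (22.597, 0.394) km/h; runner velocity = (11.494, -5.856) km/h.
Velocity of cyclist relative to runner = (22.597, 0.394) − (11.494, -5.856) = (11.103, 6.251) km/h.
Bearing = atan2(11.10, 6.25) = 60.62° clockwise from north.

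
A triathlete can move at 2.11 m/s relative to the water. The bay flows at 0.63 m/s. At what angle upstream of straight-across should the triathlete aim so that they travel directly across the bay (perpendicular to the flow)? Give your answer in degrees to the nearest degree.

To cancel the current, the upstream component of the triathlete's velocity must equal the flow: 2.11 sin θ = 0.63.
sin θ = 0.63 / 2.11 = 0.2986.
θ = arcsin(0.2986) = 17.372°.

17°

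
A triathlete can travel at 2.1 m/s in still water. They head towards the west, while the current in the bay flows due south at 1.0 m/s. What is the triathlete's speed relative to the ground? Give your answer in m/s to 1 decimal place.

Taking east as x and north as y: velocity relative to the water = (-2.100, 0.000) m/s; the water relative to ground = (0.000, -1.000) m/s.
Velocity relative to ground = (-2.100, 0.000) + (0.000, -1.000) = (-2.100, -1.000) m/s.
Speed = |(-2.100, -1.000)| = 2.326 m/s.

2.3 m/s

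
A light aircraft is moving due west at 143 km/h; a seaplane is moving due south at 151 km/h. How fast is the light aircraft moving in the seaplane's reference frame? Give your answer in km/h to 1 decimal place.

Taking east as x and north as y: light aircraft velocity = (-143.000, 0.000) km/h; seaplane velocity = (0.000, -151.000) km/h.
Velocity of light aircraft relative to seaplane = (-143.000, 0.000) − (0.000, -151.000) = (-143.000, 151.000) km/h.
Magnitude = |(-143.000, 151.000)| = 207.966 km/h.

208.0 km/h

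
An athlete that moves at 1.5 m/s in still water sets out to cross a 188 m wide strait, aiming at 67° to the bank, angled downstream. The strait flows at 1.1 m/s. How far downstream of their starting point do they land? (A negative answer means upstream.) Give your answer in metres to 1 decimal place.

229.6 m

Perpendicular speed = 1.381 m/s; crossing time = 188 / 1.381 = 136.157 s.
Net downstream speed = 1.686 m/s.
Drift = 1.686 × 136.157 = 229.574 m (downstream).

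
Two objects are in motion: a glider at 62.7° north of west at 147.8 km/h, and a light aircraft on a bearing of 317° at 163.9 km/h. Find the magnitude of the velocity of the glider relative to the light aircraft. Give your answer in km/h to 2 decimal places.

45.46 km/h

Taking east as x and north as y: glider velocity = (-67.788, 131.338) km/h; light aircraft velocity = (-111.780, 119.869) km/h.
Velocity of glider relative to light aircraft = (-67.788, 131.338) − (-111.780, 119.869) = (43.991, 11.469) km/h.
Magnitude = |(43.991, 11.469)| = 45.462 km/h.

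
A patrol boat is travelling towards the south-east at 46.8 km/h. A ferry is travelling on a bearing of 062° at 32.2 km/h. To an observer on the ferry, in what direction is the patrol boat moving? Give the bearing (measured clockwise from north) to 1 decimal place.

Taking east as x and north as y: patrol boat velocity = (33.093, -33.093) km/h; ferry velocity = (28.431, 15.117) km/h.
Velocity of patrol boat relative to ferry = (33.093, -33.093) − (28.431, 15.117) = (4.662, -48.210) km/h.
Bearing = atan2(4.66, -48.21) = 174.48° clockwise from north.

174.5°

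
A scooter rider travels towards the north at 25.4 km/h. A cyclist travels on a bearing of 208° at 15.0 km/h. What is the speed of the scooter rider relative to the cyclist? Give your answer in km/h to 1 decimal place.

39.3 km/h

Taking east as x and north as y: scooter rider velocity = (0.000, 25.400) km/h; cyclist velocity = (-7.042, -13.244) km/h.
Velocity of scooter rider relative to cyclist = (0.000, 25.400) − (-7.042, -13.244) = (7.042, 38.644) km/h.
Magnitude = |(7.042, 38.644)| = 39.281 km/h.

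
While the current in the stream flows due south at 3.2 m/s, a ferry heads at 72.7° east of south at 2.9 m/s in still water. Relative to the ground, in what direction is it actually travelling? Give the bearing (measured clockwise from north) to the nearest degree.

Taking east as x and north as y: velocity relative to the water = (2.769, -0.862) m/s; the water relative to ground = (0.000, -3.200) m/s.
Velocity relative to ground = (2.769, -0.862) + (0.000, -3.200) = (2.769, -4.062) m/s.
Bearing = atan2(2.77, -4.06) = 145.72° clockwise from north.

146°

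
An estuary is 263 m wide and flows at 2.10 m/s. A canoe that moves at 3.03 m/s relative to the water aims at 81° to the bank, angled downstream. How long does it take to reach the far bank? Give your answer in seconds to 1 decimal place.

87.9 s

The component of the canoe's velocity perpendicular to the bank is 3.03 × sin 81° = 2.993 m/s.
The flow acts along the bank and has no component across it.
Time = 263 / 2.993 = 87.881 s.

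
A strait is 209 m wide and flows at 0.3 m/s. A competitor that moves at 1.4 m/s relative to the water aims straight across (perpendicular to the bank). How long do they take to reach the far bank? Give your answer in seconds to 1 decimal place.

149.3 s

The component of the competitor's velocity perpendicular to the bank is 1.4 m/s.
Only the cross-stream component determines the crossing time; the current contributes nothing perpendicular to the bank.
Time = 209 / 1.400 = 149.286 s.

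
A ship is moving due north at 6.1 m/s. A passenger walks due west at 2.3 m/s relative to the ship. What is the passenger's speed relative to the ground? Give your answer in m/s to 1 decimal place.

6.5 m/s

Taking east as x and north as y: ship velocity = (0.000, 6.100) m/s; passenger velocity relative to ship = (-2.300, 0.000) m/s.
Velocity relative to ground = (0.000, 6.100) + (-2.300, 0.000) = (-2.300, 6.100) m/s.
Speed = |(-2.300, 6.100)| = 6.519 m/s.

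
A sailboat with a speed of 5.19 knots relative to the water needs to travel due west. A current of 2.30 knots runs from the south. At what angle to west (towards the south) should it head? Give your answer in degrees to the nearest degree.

The current pushes perpendicular to the desired track; the heading must have a component into the current equal to 2.30 knots: 5.19 sin θ = 2.30.
sin θ = 0.4432, so θ = 26.306°.

26°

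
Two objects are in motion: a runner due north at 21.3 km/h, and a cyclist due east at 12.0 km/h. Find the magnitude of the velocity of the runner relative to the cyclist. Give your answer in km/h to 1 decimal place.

24.4 km/h

Taking east as x and north as y: runner velocity = (0.000, 21.300) km/h; cyclist velocity = (12.000, 0.000) km/h.
Velocity of runner relative to cyclist = (0.000, 21.300) − (12.000, 0.000) = (-12.000, 21.300) km/h.
Magnitude = |(-12.000, 21.300)| = 24.448 km/h.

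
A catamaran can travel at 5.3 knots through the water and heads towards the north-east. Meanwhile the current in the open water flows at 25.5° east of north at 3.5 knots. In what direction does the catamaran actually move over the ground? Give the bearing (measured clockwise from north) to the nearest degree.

Taking east as x and north as y: velocity relative to the water = (3.748, 3.748) knots; the water relative to ground = (1.507, 3.159) knots.
Velocity relative to ground = (3.748, 3.748) + (1.507, 3.159) = (5.254, 6.907) knots.
Bearing = atan2(5.25, 6.91) = 37.26° clockwise from north.

037°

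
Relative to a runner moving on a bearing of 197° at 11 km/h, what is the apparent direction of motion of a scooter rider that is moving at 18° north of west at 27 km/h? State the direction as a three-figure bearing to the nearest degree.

310°

Taking east as x and north as y: scooter rider velocity = (-25.679, 8.343) km/h; runner velocity = (-3.216, -10.519) km/h.
Velocity of scooter rider relative to runner = (-25.679, 8.343) − (-3.216, -10.519) = (-22.462, 18.863) km/h.
Bearing = atan2(-22.46, 18.86) = 310.02° clockwise from north.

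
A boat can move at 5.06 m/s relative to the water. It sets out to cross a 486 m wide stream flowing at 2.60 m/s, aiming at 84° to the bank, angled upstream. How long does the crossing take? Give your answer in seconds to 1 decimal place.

96.6 s

The component of the boat's velocity perpendicular to the bank is 5.06 × sin 84° = 5.032 m/s.
Only the cross-stream component determines the crossing time; the current contributes nothing perpendicular to the bank.
Time = 486 / 5.032 = 96.576 s.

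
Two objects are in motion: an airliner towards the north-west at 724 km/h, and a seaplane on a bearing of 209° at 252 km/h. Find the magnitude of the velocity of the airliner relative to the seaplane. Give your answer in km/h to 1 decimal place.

Taking east as x and north as y: airliner velocity = (-511.945, 511.945) km/h; seaplane velocity = (-122.172, -220.404) km/h.
Velocity of airliner relative to seaplane = (-511.945, 511.945) − (-122.172, -220.404) = (-389.773, 732.349) km/h.
Magnitude = |(-389.773, 732.349)| = 829.614 km/h.

829.6 km/h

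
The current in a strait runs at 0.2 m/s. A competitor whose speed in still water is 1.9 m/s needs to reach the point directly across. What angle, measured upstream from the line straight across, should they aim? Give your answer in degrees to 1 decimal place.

To cancel the current, the upstream component of the competitor's velocity must equal the flow: 1.9 sin θ = 0.2.
sin θ = 0.2 / 1.9 = 0.1053.
θ = arcsin(0.1053) = 6.042°.

6.0°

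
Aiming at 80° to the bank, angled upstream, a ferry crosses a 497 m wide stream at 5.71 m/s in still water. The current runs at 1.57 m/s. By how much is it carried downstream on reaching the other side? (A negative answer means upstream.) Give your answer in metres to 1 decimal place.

Perpendicular speed = 5.623 m/s; crossing time = 497 / 5.623 = 88.383 s.
Net downstream speed = 0.578 m/s.
Drift = 0.578 × 88.383 = 51.127 m (downstream).

51.1 m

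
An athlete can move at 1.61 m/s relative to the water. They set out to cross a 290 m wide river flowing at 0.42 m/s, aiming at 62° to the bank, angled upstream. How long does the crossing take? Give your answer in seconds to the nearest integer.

204 s

The component of the athlete's velocity perpendicular to the bank is 1.61 × sin 62° = 1.422 m/s.
Only the cross-stream component determines the crossing time; the current contributes nothing perpendicular to the bank.
Time = 290 / 1.422 = 204.003 s.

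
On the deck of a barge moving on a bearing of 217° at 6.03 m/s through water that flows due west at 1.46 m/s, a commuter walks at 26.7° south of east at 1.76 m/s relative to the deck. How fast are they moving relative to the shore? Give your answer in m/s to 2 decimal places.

In east/north components (m/s): commuter relative to barge = (1.572, -0.791); barge relative to water = (-3.629, -4.816); water relative to ground = (-1.460, 0.000).
Sum = (-3.517, -5.607) m/s.
Speed = |(-3.517, -5.607)| = 6.618 m/s.

6.62 m/s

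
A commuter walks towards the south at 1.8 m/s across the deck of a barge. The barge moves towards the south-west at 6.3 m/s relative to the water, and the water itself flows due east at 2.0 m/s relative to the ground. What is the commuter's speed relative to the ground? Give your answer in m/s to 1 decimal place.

6.7 m/s

In east/north components (m/s): commuter relative to barge = (0.000, -1.800); barge relative to water = (-4.455, -4.455); water relative to ground = (2.000, 0.000).
Sum = (-2.455, -6.255) m/s.
Speed = |(-2.455, -6.255)| = 6.719 m/s.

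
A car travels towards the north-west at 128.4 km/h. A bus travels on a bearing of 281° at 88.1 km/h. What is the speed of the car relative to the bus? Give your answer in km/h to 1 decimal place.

74.1 km/h

Taking east as x and north as y: car velocity = (-90.793, 90.793) km/h; bus velocity = (-86.481, 16.810) km/h.
Velocity of car relative to bus = (-90.793, 90.793) − (-86.481, 16.810) = (-4.311, 73.982) km/h.
Magnitude = |(-4.311, 73.982)| = 74.108 km/h.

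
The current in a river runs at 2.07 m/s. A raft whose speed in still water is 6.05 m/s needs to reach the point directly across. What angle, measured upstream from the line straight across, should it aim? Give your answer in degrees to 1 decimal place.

20.0°

To cancel the current, the upstream component of the raft's velocity must equal the flow: 6.05 sin θ = 2.07.
sin θ = 2.07 / 6.05 = 0.3421.
θ = arcsin(0.3421) = 20.008°.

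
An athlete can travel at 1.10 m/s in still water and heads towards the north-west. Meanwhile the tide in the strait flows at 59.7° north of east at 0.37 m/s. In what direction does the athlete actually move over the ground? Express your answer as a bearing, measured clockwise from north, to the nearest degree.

332°

Taking east as x and north as y: velocity relative to the water = (-0.778, 0.778) m/s; the water relative to ground = (0.187, 0.319) m/s.
Velocity relative to ground = (-0.778, 0.778) + (0.187, 0.319) = (-0.591, 1.097) m/s.
Bearing = atan2(-0.59, 1.10) = 331.69° clockwise from north.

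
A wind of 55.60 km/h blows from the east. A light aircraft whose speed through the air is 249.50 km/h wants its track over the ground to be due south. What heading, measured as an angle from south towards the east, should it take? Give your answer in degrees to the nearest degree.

13°

The wind pushes perpendicular to the desired track; the heading must have a component into the wind equal to 55.60 km/h: 249.50 sin θ = 55.60.
sin θ = 0.2228, so θ = 12.876°.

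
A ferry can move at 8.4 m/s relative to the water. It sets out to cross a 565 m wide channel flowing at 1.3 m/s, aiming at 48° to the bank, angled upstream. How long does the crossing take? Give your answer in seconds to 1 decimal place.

90.5 s

The component of the ferry's velocity perpendicular to the bank is 8.4 × sin 48° = 6.242 m/s.
The flow acts along the bank and has no component across it.
Time = 565 / 6.242 = 90.510 s.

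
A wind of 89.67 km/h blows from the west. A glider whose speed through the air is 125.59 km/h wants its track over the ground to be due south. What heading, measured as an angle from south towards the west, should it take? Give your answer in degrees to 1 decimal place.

45.6°

The wind pushes perpendicular to the desired track; the heading must have a component into the wind equal to 89.67 km/h: 125.59 sin θ = 89.67.
sin θ = 0.7140, so θ = 45.560°.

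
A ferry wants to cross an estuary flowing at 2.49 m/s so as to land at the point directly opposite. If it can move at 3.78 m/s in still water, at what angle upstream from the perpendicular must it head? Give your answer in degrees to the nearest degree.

41°

To cancel the current, the upstream component of the ferry's velocity must equal the flow: 3.78 sin θ = 2.49.
sin θ = 2.49 / 3.78 = 0.6587.
θ = arcsin(0.6587) = 41.203°.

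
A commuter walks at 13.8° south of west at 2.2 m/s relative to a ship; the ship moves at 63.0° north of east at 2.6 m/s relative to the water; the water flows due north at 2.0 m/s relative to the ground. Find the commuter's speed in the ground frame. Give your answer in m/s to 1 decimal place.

In east/north components (m/s): commuter relative to ship = (-2.136, -0.525); ship relative to water = (1.180, 2.317); water relative to ground = (0.000, 2.000).
Sum = (-0.956, 3.792) m/s.
Speed = |(-0.956, 3.792)| = 3.911 m/s.

3.9 m/s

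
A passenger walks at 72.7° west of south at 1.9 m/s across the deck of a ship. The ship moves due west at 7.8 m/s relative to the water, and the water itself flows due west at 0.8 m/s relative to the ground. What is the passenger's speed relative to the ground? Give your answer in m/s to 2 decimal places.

10.43 m/s

In east/north components (m/s): passenger relative to ship = (-1.814, -0.565); ship relative to water = (-7.800, 0.000); water relative to ground = (-0.800, 0.000).
Sum = (-10.414, -0.565) m/s.
Speed = |(-10.414, -0.565)| = 10.429 m/s.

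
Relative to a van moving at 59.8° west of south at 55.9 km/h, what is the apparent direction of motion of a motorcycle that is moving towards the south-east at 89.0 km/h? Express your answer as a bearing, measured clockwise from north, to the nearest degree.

107°

Taking east as x and north as y: motorcycle velocity = (62.933, -62.933) km/h; van velocity = (-48.313, -28.119) km/h.
Velocity of motorcycle relative to van = (62.933, -62.933) − (-48.313, -28.119) = (111.245, -34.814) km/h.
Bearing = atan2(111.25, -34.81) = 107.38° clockwise from north.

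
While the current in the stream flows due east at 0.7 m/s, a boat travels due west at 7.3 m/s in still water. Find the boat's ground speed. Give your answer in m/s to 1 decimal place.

6.6 m/s

Taking east as x and north as y: velocity relative to the water = (-7.300, 0.000) m/s; the water relative to ground = (0.700, 0.000) m/s.
Velocity relative to ground = (-7.300, 0.000) + (0.700, 0.000) = (-6.600, 0.000) m/s.
Speed = |(-6.600, 0.000)| = 6.600 m/s.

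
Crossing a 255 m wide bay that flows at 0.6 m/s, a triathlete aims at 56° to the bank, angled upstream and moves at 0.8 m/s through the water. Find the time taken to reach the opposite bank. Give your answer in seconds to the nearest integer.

384 s

The component of the triathlete's velocity perpendicular to the bank is 0.8 × sin 56° = 0.663 m/s.
The current is parallel to the bank, so it does not affect the crossing time.
Time = 255 / 0.663 = 384.482 s.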